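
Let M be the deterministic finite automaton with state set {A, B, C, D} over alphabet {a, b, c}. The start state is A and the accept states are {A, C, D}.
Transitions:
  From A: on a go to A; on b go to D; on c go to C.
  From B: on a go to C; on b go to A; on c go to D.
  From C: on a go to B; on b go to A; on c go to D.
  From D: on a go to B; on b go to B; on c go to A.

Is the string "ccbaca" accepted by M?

rejected

A --c--> C
C --c--> D
D --b--> B
B --a--> C
C --c--> D
D --a--> B
End in state B, which is not an accepting state.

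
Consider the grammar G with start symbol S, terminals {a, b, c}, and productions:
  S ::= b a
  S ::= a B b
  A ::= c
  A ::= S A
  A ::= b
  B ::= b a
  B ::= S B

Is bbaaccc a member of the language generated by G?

no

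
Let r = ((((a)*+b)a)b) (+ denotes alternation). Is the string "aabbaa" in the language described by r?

no

No split of aabbaa into u·v has (((a)*+b)a) matching u and b matching v.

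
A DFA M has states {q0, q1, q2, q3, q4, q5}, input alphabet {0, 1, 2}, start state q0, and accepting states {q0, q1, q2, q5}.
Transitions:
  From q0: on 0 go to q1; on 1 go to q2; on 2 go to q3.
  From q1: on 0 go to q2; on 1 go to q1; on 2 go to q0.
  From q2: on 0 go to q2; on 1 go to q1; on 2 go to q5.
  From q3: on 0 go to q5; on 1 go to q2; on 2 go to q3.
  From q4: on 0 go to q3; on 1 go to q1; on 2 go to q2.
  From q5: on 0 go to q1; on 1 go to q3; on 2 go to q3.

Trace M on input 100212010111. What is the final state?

q0 --1--> q2
q2 --0--> q2
q2 --0--> q2
q2 --2--> q5
q5 --1--> q3
q3 --2--> q3
q3 --0--> q5
q5 --1--> q3
q3 --0--> q5
q5 --1--> q3
q3 --1--> q2
q2 --1--> q1

q1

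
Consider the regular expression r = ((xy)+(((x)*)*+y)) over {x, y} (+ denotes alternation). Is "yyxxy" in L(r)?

no

Neither (xy) nor (((x)*)*+y) matches yyxxy.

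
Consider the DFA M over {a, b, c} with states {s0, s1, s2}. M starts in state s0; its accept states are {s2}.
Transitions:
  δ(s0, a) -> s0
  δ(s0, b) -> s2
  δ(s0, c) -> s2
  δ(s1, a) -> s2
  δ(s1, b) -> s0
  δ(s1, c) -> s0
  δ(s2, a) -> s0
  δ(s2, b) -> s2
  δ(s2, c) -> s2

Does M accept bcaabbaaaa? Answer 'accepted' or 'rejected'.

rejected

s0 --b--> s2
s2 --c--> s2
s2 --a--> s0
s0 --a--> s0
s0 --b--> s2
s2 --b--> s2
s2 --a--> s0
s0 --a--> s0
s0 --a--> s0
s0 --a--> s0
End in state s0, which is not an accepting state.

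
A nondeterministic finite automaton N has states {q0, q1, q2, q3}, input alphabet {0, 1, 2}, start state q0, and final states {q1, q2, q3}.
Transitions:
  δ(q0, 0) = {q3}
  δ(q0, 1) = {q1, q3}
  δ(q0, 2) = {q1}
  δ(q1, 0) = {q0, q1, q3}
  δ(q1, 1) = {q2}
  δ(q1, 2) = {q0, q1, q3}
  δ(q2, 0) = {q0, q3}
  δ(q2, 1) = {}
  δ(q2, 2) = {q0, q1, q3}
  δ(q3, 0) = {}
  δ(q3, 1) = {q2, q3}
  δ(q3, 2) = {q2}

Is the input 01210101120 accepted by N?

accepted

Start: {q0}
read 0: {q3}
read 1: {q2, q3}
read 2: {q0, q1, q2, q3}
read 1: {q1, q2, q3}
read 0: {q0, q1, q3}
read 1: {q1, q2, q3}
read 0: {q0, q1, q3}
read 1: {q1, q2, q3}
read 1: {q2, q3}
read 2: {q0, q1, q2, q3}
read 0: {q0, q1, q3}
Reachable ∩ accepting = {q1, q3} — nonempty.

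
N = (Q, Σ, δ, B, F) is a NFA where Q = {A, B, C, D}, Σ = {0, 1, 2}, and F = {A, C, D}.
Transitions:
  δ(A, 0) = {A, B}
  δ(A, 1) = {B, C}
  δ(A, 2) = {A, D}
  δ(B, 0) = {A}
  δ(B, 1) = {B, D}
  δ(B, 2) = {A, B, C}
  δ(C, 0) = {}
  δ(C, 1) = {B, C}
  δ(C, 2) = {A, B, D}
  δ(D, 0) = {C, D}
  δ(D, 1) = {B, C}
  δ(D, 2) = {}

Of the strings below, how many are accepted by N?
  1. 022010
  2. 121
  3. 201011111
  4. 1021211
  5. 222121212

022010: accepted
121: accepted
201011111: accepted
1021211: accepted
222121212: accepted

5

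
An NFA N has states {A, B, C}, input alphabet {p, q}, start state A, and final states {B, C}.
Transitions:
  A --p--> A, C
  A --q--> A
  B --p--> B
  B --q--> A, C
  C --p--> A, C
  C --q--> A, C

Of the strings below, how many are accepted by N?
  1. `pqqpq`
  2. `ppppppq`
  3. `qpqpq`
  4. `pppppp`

`pqqpq`: accepted
`ppppppq`: accepted
`qpqpq`: accepted
`pppppp`: accepted

4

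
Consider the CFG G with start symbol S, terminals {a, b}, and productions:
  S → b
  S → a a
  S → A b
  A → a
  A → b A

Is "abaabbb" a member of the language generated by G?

no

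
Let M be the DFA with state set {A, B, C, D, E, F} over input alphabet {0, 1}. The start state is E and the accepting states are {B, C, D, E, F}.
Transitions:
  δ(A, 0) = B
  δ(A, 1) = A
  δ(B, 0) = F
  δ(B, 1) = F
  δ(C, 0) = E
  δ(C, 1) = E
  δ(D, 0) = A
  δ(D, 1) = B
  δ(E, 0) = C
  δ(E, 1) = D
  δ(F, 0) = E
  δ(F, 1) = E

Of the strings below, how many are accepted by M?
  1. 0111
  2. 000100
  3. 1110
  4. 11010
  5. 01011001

0111: accepted
000100: accepted
1110: accepted
11010: accepted
01011001: accepted

5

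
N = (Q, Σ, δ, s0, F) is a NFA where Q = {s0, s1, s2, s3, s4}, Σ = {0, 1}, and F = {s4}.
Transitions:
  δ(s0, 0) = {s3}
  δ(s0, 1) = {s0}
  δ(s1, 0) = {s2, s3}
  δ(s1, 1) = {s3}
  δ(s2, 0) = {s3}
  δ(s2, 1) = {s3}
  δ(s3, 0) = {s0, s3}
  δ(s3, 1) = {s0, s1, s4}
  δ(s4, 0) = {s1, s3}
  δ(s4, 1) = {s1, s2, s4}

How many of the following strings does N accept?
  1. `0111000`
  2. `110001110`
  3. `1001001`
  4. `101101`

`0111000`: rejected
`110001110`: rejected
`1001001`: accepted
`101101`: accepted

2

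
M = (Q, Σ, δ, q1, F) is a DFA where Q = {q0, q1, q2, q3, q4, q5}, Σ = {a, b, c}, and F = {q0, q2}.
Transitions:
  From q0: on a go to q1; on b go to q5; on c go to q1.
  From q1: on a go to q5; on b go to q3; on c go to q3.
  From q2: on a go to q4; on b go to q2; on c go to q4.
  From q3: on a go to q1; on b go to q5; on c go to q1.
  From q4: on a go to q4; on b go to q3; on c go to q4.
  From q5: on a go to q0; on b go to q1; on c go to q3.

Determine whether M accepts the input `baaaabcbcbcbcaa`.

q1 --b--> q3
q3 --a--> q1
q1 --a--> q5
q5 --a--> q0
q0 --a--> q1
q1 --b--> q3
q3 --c--> q1
q1 --b--> q3
q3 --c--> q1
q1 --b--> q3
q3 --c--> q1
q1 --b--> q3
q3 --c--> q1
q1 --a--> q5
q5 --a--> q0
End in state q0, which is an accepting state.

accepted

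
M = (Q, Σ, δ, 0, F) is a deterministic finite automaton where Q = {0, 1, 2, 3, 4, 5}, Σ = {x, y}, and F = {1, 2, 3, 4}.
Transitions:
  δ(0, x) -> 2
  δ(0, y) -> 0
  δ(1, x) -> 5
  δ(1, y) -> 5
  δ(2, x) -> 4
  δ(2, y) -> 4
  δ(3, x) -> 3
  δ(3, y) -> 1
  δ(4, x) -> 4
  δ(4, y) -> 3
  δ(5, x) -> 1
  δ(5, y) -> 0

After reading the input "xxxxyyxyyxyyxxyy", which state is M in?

0 --x--> 2
2 --x--> 4
4 --x--> 4
4 --x--> 4
4 --y--> 3
3 --y--> 1
1 --x--> 5
5 --y--> 0
0 --y--> 0
0 --x--> 2
2 --y--> 4
4 --y--> 3
3 --x--> 3
3 --x--> 3
3 --y--> 1
1 --y--> 5

5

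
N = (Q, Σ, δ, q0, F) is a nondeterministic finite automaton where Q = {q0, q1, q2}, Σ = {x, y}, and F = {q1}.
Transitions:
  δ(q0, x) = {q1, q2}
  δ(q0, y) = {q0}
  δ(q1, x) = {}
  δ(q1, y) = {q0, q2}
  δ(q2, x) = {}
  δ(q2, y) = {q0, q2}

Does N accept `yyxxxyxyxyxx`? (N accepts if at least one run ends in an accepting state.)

rejected

Start: {q0}
read y: {q0}
read y: {q0}
read x: {q1, q2}
read x: {}
The reachable set is empty and stays empty for the remaining 8 symbols.
Reachable ∩ accepting = {} — empty.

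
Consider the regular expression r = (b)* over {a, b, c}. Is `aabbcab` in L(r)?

aabbcab cannot be split into zero or more pieces each matching b.

no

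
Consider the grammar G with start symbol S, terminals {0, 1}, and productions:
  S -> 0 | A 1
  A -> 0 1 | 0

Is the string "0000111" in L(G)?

no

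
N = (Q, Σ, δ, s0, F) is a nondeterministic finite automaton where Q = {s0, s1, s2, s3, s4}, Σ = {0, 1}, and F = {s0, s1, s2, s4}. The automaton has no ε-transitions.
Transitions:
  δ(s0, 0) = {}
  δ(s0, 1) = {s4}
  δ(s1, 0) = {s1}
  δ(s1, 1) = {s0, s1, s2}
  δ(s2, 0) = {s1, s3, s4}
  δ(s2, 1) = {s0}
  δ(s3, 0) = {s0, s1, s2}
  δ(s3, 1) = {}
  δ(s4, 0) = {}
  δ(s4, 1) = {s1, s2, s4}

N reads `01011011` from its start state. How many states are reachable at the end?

Start: {s0}
read 0: {}
The reachable set is empty and stays empty for the remaining 7 symbols.
Final reachable set {} has 0 states.

0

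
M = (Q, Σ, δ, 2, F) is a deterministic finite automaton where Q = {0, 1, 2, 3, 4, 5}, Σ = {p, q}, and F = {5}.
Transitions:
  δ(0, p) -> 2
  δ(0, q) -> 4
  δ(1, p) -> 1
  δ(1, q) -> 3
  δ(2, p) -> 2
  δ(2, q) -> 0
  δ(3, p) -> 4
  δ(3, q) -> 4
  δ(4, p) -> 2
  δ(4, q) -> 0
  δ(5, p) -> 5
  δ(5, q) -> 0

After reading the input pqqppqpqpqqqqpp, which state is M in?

2

2 --p--> 2
2 --q--> 0
0 --q--> 4
4 --p--> 2
2 --p--> 2
2 --q--> 0
0 --p--> 2
2 --q--> 0
0 --p--> 2
2 --q--> 0
0 --q--> 4
4 --q--> 0
0 --q--> 4
4 --p--> 2
2 --p--> 2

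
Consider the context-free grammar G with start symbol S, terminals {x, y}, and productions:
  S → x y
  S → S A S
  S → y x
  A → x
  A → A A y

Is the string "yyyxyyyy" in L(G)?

no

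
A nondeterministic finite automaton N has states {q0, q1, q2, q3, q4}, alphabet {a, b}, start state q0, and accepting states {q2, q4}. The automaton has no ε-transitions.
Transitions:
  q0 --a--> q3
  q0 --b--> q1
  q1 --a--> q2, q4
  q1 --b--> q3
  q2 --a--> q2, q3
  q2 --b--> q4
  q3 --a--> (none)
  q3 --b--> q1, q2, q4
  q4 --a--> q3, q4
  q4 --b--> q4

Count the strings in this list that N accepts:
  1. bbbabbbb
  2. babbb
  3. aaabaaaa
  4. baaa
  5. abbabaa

bbbabbbb: accepted
babbb: accepted
aaabaaaa: rejected
baaa: accepted
abbabaa: accepted

4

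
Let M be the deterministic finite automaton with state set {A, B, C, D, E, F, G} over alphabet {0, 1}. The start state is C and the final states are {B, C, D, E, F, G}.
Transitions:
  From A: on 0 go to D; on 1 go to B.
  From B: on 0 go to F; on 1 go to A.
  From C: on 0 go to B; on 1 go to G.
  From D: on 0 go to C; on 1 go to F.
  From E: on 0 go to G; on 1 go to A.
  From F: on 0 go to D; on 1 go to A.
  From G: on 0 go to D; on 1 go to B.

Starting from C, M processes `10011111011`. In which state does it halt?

A

C --1--> G
G --0--> D
D --0--> C
C --1--> G
G --1--> B
B --1--> A
A --1--> B
B --1--> A
A --0--> D
D --1--> F
F --1--> A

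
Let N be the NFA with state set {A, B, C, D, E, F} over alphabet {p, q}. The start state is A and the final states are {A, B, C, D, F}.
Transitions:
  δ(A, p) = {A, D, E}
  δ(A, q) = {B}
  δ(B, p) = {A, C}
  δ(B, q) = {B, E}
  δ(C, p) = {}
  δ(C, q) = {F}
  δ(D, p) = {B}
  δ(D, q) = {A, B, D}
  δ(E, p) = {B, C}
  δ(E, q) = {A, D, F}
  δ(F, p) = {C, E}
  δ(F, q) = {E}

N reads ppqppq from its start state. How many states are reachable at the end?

Start: {A}
read p: {A, D, E}
read p: {A, B, C, D, E}
read q: {A, B, D, E, F}
read p: {A, B, C, D, E}
read p: {A, B, C, D, E}
read q: {A, B, D, E, F}
Final reachable set {A, B, D, E, F} has 5 states.

5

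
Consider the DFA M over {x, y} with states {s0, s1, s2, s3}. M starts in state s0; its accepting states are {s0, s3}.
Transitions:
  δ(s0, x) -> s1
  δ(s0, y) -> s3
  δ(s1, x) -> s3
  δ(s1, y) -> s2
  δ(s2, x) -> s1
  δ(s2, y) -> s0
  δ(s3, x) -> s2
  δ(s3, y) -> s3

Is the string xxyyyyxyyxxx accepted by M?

s0 --x--> s1
s1 --x--> s3
s3 --y--> s3
s3 --y--> s3
s3 --y--> s3
s3 --y--> s3
s3 --x--> s2
s2 --y--> s0
s0 --y--> s3
s3 --x--> s2
s2 --x--> s1
s1 --x--> s3
End in state s3, which is an accepting state.

accepted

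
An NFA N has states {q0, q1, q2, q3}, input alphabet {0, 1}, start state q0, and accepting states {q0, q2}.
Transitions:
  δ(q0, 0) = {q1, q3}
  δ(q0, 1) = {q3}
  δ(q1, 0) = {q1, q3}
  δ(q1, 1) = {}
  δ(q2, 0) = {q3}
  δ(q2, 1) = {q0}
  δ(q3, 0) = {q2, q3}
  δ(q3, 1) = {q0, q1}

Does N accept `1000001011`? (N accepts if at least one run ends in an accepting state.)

rejected

Start: {q0}
read 1: {q3}
read 0: {q2, q3}
read 0: {q2, q3}
read 0: {q2, q3}
read 0: {q2, q3}
read 0: {q2, q3}
read 1: {q0, q1}
read 0: {q1, q3}
read 1: {q0, q1}
read 1: {q3}
Reachable ∩ accepting = {} — empty.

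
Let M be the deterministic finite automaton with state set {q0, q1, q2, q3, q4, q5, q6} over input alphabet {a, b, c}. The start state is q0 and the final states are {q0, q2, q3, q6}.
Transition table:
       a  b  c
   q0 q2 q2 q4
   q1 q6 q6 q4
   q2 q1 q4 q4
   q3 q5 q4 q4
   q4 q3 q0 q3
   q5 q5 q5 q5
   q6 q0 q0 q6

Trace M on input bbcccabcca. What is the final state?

q5

q0 --b--> q2
q2 --b--> q4
q4 --c--> q3
q3 --c--> q4
q4 --c--> q3
q3 --a--> q5
q5 --b--> q5
q5 --c--> q5
q5 --c--> q5
q5 --a--> q5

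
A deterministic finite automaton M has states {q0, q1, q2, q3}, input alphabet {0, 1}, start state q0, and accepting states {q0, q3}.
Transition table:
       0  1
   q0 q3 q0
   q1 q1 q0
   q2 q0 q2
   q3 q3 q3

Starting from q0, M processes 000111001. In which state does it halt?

q0 --0--> q3
q3 --0--> q3
q3 --0--> q3
q3 --1--> q3
q3 --1--> q3
q3 --1--> q3
q3 --0--> q3
q3 --0--> q3
q3 --1--> q3

q3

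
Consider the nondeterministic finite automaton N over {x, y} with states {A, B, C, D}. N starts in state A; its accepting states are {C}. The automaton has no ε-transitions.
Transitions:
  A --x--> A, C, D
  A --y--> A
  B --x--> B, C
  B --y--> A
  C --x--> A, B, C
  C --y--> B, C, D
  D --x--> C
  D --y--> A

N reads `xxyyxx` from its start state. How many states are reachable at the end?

Start: {A}
read x: {A, C, D}
read x: {A, B, C, D}
read y: {A, B, C, D}
read y: {A, B, C, D}
read x: {A, B, C, D}
read x: {A, B, C, D}
Final reachable set {A, B, C, D} has 4 states.

4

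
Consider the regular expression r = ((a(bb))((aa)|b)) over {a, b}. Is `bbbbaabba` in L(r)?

no

No split of bbbbaabba into u·v has (a(bb)) matching u and ((aa)|b) matching v.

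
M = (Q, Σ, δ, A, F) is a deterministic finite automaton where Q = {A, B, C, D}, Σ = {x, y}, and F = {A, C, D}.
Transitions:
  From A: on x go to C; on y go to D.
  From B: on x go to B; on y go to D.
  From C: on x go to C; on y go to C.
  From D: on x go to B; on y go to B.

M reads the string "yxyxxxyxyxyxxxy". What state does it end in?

D

A --y--> D
D --x--> B
B --y--> D
D --x--> B
B --x--> B
B --x--> B
B --y--> D
D --x--> B
B --y--> D
D --x--> B
B --y--> D
D --x--> B
B --x--> B
B --x--> B
B --y--> D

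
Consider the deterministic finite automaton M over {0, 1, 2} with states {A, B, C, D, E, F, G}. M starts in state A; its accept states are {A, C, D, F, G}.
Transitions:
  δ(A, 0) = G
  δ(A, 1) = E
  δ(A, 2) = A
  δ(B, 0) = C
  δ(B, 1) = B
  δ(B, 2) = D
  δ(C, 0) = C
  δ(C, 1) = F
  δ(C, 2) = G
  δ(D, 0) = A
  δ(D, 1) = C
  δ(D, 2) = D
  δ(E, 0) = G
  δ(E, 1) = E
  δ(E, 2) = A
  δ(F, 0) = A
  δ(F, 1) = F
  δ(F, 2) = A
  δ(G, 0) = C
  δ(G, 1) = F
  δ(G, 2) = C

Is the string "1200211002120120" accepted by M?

A --1--> E
E --2--> A
A --0--> G
G --0--> C
C --2--> G
G --1--> F
F --1--> F
F --0--> A
A --0--> G
G --2--> C
C --1--> F
F --2--> A
A --0--> G
G --1--> F
F --2--> A
A --0--> G
End in state G, which is an accepting state.

accepted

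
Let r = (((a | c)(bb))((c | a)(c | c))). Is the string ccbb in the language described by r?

No split of ccbb into u·v has ((a|c)(bb)) matching u and ((c|a)(c|c)) matching v.

no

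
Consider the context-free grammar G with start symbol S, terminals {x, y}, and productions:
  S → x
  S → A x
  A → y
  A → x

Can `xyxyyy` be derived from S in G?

no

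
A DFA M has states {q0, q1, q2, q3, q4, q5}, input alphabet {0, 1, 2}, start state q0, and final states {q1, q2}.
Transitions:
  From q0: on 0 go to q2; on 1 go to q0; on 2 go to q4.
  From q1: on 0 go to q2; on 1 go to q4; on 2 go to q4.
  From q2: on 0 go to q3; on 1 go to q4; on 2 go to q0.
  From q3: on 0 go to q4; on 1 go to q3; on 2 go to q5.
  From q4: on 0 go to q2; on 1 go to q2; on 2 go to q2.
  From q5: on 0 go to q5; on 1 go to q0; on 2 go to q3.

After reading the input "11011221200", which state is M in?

q3

q0 --1--> q0
q0 --1--> q0
q0 --0--> q2
q2 --1--> q4
q4 --1--> q2
q2 --2--> q0
q0 --2--> q4
q4 --1--> q2
q2 --2--> q0
q0 --0--> q2
q2 --0--> q3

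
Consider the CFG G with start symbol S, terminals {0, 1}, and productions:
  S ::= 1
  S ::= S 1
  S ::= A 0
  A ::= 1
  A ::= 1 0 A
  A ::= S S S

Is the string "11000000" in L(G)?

no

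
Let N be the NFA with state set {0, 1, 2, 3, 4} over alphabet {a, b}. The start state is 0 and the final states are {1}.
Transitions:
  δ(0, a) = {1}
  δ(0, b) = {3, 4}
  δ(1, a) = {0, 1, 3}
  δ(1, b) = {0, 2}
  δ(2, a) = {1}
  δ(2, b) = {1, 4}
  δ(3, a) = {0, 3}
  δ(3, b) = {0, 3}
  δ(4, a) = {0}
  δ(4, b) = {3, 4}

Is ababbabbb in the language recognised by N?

rejected

Start: {0}
read a: {1}
read b: {0, 2}
read a: {1}
read b: {0, 2}
read b: {1, 3, 4}
read a: {0, 1, 3}
read b: {0, 2, 3, 4}
read b: {0, 1, 3, 4}
read b: {0, 2, 3, 4}
Reachable ∩ accepting = {} — empty.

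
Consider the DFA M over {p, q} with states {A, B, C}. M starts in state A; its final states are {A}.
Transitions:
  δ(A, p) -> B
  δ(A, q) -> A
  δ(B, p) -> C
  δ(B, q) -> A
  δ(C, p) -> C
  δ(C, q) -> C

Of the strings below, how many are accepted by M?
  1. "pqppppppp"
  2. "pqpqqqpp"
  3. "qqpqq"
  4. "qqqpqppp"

"pqppppppp": rejected
"pqpqqqpp": rejected
"qqpqq": accepted
"qqqpqppp": rejected

1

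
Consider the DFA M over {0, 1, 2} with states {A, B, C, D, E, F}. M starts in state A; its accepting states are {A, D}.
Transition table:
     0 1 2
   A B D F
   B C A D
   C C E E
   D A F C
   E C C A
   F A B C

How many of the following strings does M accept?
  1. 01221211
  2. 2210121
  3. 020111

01221211: rejected
2210121: accepted
020111: rejected

1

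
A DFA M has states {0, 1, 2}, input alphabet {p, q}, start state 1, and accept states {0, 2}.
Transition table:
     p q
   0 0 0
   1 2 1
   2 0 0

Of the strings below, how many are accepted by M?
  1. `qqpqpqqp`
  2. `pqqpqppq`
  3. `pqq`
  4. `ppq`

`qqpqpqqp`: accepted
`pqqpqppq`: accepted
`pqq`: accepted
`ppq`: accepted

4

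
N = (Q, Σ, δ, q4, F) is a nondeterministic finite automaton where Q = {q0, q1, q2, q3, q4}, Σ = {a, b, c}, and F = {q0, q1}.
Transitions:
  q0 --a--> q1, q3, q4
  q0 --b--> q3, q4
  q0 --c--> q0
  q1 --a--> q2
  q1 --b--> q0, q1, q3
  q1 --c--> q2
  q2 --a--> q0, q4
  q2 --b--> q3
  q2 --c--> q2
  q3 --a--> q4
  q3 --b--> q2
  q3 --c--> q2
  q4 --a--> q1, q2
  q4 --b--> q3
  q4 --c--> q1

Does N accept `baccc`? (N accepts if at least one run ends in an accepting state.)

Start: {q4}
read b: {q3}
read a: {q4}
read c: {q1}
read c: {q2}
read c: {q2}
Reachable ∩ accepting = {} — empty.

rejected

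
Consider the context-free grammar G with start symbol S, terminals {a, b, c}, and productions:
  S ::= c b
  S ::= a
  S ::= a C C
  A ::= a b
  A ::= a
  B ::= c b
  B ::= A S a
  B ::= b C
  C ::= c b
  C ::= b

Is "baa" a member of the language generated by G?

no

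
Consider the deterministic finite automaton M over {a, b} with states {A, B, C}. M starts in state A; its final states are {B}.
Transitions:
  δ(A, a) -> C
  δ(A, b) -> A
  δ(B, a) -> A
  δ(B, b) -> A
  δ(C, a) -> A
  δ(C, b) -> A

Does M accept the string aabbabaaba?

A --a--> C
C --a--> A
A --b--> A
A --b--> A
A --a--> C
C --b--> A
A --a--> C
C --a--> A
A --b--> A
A --a--> C
End in state C, which is not an accepting state.

rejected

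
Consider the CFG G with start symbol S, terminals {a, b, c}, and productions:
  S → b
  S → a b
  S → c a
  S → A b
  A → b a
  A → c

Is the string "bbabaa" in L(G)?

no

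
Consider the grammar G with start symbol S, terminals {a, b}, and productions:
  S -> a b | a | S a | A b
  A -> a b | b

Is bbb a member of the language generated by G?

no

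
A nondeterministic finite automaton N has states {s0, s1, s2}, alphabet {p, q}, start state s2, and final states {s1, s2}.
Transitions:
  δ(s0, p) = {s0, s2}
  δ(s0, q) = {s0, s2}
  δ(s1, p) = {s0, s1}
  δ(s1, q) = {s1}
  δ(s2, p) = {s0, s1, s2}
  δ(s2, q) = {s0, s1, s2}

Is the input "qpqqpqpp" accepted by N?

accepted

Start: {s2}
read q: {s0, s1, s2}
read p: {s0, s1, s2}
read q: {s0, s1, s2}
read q: {s0, s1, s2}
read p: {s0, s1, s2}
read q: {s0, s1, s2}
read p: {s0, s1, s2}
read p: {s0, s1, s2}
Reachable ∩ accepting = {s1, s2} — nonempty.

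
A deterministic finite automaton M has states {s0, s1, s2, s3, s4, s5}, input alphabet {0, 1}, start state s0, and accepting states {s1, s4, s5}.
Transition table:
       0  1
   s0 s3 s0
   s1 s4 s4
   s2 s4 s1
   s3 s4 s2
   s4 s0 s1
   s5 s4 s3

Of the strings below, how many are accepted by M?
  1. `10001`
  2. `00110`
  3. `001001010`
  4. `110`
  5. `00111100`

`10001`: rejected
`00110`: rejected
`001001010`: accepted
`110`: rejected
`00111100`: rejected

1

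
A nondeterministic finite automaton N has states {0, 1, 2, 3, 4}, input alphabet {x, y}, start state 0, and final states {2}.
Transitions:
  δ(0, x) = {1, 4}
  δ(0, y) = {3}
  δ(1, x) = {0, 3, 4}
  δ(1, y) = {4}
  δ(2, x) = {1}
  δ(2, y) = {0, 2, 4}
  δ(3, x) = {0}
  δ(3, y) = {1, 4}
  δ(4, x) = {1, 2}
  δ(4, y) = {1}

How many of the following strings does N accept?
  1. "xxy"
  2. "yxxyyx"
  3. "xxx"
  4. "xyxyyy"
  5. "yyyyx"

5

"xxy": accepted
"yxxyyx": accepted
"xxx": accepted
"xyxyyy": accepted
"yyyyx": accepted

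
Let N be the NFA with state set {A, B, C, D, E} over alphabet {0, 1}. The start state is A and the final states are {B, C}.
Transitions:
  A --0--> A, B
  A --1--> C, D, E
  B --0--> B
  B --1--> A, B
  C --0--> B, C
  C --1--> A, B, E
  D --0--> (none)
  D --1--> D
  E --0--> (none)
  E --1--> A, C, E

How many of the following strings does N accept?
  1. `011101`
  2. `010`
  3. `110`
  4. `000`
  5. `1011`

5

`011101`: accepted
`010`: accepted
`110`: accepted
`000`: accepted
`1011`: accepted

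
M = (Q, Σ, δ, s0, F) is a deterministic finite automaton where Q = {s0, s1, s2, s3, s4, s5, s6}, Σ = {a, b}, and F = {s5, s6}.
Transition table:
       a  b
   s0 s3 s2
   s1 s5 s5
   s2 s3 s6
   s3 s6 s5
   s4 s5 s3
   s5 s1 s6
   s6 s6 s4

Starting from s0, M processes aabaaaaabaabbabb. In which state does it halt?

s3

s0 --a--> s3
s3 --a--> s6
s6 --b--> s4
s4 --a--> s5
s5 --a--> s1
s1 --a--> s5
s5 --a--> s1
s1 --a--> s5
s5 --b--> s6
s6 --a--> s6
s6 --a--> s6
s6 --b--> s4
s4 --b--> s3
s3 --a--> s6
s6 --b--> s4
s4 --b--> s3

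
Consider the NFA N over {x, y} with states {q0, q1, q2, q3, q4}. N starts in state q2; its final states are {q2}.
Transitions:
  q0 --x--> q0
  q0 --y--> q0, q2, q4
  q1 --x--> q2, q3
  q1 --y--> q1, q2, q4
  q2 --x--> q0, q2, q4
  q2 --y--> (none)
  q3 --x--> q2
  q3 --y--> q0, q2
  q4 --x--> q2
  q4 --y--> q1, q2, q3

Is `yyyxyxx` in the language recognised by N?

Start: {q2}
read y: {}
The reachable set is empty and stays empty for the remaining 6 symbols.
Reachable ∩ accepting = {} — empty.

rejected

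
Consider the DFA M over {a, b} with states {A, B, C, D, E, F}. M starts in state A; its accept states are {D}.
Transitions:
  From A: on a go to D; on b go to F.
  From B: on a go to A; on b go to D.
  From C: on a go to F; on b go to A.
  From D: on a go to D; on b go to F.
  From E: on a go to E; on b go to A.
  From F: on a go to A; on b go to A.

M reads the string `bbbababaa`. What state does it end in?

D

A --b--> F
F --b--> A
A --b--> F
F --a--> A
A --b--> F
F --a--> A
A --b--> F
F --a--> A
A --a--> D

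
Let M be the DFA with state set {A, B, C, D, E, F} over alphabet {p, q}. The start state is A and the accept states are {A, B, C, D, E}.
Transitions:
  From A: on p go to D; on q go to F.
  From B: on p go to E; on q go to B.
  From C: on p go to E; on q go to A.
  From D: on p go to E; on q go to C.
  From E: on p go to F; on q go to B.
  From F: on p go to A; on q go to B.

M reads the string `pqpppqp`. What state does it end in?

A --p--> D
D --q--> C
C --p--> E
E --p--> F
F --p--> A
A --q--> F
F --p--> A

A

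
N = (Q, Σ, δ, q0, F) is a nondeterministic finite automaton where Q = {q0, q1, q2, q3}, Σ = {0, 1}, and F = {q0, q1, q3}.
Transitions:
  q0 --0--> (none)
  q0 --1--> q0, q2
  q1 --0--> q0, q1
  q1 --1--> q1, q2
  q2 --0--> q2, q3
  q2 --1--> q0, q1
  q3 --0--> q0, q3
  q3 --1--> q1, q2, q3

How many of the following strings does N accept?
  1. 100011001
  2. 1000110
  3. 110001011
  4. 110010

4

100011001: accepted
1000110: accepted
110001011: accepted
110010: accepted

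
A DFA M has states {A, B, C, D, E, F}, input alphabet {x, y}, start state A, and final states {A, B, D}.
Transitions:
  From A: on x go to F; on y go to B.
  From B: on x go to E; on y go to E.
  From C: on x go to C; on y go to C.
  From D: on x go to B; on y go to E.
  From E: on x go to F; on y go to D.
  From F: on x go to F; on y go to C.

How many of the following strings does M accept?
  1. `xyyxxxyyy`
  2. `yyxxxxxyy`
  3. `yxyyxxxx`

0

`xyyxxxyyy`: rejected
`yyxxxxxyy`: rejected
`yxyyxxxx`: rejected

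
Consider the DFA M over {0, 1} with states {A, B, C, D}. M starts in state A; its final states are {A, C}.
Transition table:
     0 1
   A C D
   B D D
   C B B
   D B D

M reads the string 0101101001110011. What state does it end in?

D

A --0--> C
C --1--> B
B --0--> D
D --1--> D
D --1--> D
D --0--> B
B --1--> D
D --0--> B
B --0--> D
D --1--> D
D --1--> D
D --1--> D
D --0--> B
B --0--> D
D --1--> D
D --1--> D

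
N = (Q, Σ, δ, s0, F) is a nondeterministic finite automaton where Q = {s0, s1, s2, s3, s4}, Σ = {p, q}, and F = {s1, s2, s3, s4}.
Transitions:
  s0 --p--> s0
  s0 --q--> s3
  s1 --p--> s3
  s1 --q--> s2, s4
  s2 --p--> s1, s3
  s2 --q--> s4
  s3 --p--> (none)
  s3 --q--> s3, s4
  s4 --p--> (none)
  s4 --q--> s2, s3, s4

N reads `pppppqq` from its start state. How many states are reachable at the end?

Start: {s0}
read p: {s0}
read p: {s0}
read p: {s0}
read p: {s0}
read p: {s0}
read q: {s3}
read q: {s3, s4}
Final reachable set {s3, s4} has 2 states.

2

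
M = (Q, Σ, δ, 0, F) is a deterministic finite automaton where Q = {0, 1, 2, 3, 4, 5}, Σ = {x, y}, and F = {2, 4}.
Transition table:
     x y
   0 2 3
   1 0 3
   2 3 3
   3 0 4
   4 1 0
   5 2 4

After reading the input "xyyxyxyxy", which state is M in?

0 --x--> 2
2 --y--> 3
3 --y--> 4
4 --x--> 1
1 --y--> 3
3 --x--> 0
0 --y--> 3
3 --x--> 0
0 --y--> 3

3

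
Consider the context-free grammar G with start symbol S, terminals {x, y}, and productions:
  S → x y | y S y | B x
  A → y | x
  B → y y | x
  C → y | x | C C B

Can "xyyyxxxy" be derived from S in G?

no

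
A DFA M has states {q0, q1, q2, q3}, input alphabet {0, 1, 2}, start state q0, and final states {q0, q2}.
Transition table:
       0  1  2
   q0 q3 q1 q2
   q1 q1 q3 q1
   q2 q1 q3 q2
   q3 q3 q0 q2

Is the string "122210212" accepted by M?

q0 --1--> q1
q1 --2--> q1
q1 --2--> q1
q1 --2--> q1
q1 --1--> q3
q3 --0--> q3
q3 --2--> q2
q2 --1--> q3
q3 --2--> q2
End in state q2, which is an accepting state.

accepted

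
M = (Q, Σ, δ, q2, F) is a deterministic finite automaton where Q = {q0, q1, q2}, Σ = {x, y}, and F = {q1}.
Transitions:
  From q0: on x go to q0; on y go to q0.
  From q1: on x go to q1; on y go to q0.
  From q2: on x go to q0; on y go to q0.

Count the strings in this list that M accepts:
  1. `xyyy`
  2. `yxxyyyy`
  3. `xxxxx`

`xyyy`: rejected
`yxxyyyy`: rejected
`xxxxx`: rejected

0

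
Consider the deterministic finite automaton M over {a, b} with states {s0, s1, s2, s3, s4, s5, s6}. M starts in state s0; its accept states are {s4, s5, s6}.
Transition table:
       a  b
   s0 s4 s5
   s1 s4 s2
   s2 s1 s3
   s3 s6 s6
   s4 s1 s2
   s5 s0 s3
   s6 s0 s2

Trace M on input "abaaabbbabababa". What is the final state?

s0 --a--> s4
s4 --b--> s2
s2 --a--> s1
s1 --a--> s4
s4 --a--> s1
s1 --b--> s2
s2 --b--> s3
s3 --b--> s6
s6 --a--> s0
s0 --b--> s5
s5 --a--> s0
s0 --b--> s5
s5 --a--> s0
s0 --b--> s5
s5 --a--> s0

s0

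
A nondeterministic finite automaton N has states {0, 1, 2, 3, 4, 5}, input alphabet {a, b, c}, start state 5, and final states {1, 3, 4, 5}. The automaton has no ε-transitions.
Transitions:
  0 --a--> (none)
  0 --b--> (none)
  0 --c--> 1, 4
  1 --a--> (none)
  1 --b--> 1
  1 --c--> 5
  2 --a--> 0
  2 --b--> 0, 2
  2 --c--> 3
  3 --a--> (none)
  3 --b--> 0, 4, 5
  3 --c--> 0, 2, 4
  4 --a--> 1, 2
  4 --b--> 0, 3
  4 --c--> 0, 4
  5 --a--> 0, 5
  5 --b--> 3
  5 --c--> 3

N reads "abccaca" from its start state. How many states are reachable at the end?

Start: {5}
read a: {0, 5}
read b: {3}
read c: {0, 2, 4}
read c: {0, 1, 3, 4}
read a: {1, 2}
read c: {3, 5}
read a: {0, 5}
Final reachable set {0, 5} has 2 states.

2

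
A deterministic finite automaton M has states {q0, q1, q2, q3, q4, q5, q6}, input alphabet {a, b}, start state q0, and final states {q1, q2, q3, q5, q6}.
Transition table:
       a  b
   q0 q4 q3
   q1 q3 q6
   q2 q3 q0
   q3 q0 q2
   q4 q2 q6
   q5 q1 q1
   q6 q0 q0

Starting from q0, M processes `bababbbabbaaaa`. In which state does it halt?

q0 --b--> q3
q3 --a--> q0
q0 --b--> q3
q3 --a--> q0
q0 --b--> q3
q3 --b--> q2
q2 --b--> q0
q0 --a--> q4
q4 --b--> q6
q6 --b--> q0
q0 --a--> q4
q4 --a--> q2
q2 --a--> q3
q3 --a--> q0

q0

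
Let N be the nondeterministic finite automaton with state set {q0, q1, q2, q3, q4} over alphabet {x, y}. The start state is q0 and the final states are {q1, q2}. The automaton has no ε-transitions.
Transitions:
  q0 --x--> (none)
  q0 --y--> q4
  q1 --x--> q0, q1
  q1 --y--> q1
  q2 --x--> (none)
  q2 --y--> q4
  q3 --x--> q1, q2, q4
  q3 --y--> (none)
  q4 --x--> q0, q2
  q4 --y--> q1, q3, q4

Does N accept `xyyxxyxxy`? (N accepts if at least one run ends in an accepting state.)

Start: {q0}
read x: {}
The reachable set is empty and stays empty for the remaining 8 symbols.
Reachable ∩ accepting = {} — empty.

rejected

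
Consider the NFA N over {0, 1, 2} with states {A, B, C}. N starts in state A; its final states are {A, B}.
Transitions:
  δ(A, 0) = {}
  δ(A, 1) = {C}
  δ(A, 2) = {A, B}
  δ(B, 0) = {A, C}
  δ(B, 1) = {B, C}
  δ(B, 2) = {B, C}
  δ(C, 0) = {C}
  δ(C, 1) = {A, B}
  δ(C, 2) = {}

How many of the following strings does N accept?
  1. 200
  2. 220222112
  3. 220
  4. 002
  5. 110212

200: rejected
220222112: accepted
220: accepted
002: rejected
110212: accepted

3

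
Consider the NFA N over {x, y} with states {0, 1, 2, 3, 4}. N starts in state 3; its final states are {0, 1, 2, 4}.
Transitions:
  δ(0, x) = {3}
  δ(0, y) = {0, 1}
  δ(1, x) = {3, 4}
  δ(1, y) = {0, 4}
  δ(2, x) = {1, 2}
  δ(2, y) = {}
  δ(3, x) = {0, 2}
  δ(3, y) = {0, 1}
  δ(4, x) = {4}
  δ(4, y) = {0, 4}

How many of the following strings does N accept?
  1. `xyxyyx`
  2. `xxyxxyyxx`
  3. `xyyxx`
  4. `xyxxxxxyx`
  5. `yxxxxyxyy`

5

`xyxyyx`: accepted
`xxyxxyyxx`: accepted
`xyyxx`: accepted
`xyxxxxxyx`: accepted
`yxxxxyxyy`: accepted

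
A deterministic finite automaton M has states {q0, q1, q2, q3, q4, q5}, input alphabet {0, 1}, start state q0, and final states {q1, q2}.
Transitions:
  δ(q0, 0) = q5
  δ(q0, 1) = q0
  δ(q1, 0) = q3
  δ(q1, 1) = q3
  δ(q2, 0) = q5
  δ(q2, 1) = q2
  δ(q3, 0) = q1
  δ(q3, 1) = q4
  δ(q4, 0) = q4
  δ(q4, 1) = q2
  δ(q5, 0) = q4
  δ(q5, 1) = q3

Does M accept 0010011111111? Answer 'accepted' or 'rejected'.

q0 --0--> q5
q5 --0--> q4
q4 --1--> q2
q2 --0--> q5
q5 --0--> q4
q4 --1--> q2
q2 --1--> q2
q2 --1--> q2
q2 --1--> q2
q2 --1--> q2
q2 --1--> q2
q2 --1--> q2
q2 --1--> q2
End in state q2, which is an accepting state.

accepted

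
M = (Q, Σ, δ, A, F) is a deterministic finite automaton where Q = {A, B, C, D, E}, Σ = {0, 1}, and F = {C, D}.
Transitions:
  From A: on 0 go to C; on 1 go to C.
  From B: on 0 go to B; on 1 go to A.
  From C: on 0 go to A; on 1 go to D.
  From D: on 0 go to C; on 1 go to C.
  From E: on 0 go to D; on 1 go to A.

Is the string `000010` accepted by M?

A --0--> C
C --0--> A
A --0--> C
C --0--> A
A --1--> C
C --0--> A
End in state A, which is not an accepting state.

rejected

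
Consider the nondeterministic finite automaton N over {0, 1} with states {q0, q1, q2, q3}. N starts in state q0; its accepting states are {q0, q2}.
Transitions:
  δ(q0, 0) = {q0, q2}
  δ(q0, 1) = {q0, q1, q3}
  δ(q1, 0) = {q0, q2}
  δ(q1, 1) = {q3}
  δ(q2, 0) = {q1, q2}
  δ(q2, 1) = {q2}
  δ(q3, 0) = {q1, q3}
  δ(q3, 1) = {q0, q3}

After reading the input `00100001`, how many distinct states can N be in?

Start: {q0}
read 0: {q0, q2}
read 0: {q0, q1, q2}
read 1: {q0, q1, q2, q3}
read 0: {q0, q1, q2, q3}
read 0: {q0, q1, q2, q3}
read 0: {q0, q1, q2, q3}
read 0: {q0, q1, q2, q3}
read 1: {q0, q1, q2, q3}
Final reachable set {q0, q1, q2, q3} has 4 states.

4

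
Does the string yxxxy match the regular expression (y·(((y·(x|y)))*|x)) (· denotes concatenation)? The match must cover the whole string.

No split of yxxxy into u·v has y matching u and (((y·(x|y)))*|x) matching v.

no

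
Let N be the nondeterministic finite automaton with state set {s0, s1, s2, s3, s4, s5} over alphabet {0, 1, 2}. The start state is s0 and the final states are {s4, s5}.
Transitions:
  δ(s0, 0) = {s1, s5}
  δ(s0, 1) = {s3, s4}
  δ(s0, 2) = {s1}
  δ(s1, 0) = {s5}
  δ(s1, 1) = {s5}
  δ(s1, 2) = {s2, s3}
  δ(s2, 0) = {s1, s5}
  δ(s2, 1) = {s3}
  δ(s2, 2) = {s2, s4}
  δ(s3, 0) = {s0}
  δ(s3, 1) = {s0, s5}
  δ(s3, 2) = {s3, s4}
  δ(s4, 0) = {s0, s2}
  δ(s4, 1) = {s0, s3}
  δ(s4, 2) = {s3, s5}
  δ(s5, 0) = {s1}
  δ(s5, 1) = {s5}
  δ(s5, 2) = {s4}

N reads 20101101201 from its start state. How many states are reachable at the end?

Start: {s0}
read 2: {s1}
read 0: {s5}
read 1: {s5}
read 0: {s1}
read 1: {s5}
read 1: {s5}
read 0: {s1}
read 1: {s5}
read 2: {s4}
read 0: {s0, s2}
read 1: {s3, s4}
Final reachable set {s3, s4} has 2 states.

2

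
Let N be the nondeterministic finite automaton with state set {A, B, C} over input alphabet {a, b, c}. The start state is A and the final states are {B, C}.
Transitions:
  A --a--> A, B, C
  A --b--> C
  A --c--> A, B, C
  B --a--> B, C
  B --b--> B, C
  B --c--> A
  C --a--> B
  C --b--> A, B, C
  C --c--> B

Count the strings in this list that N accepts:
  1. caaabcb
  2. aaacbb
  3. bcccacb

caaabcb: accepted
aaacbb: accepted
bcccacb: accepted

3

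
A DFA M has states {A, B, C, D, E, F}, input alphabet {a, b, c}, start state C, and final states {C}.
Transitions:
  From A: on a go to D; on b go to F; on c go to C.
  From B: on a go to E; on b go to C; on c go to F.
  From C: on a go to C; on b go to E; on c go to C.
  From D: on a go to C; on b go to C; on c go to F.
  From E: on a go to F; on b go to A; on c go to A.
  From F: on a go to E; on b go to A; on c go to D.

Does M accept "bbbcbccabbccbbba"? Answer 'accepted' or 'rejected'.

rejected

C --b--> E
E --b--> A
A --b--> F
F --c--> D
D --b--> C
C --c--> C
C --c--> C
C --a--> C
C --b--> E
E --b--> A
A --c--> C
C --c--> C
C --b--> E
E --b--> A
A --b--> F
F --a--> E
End in state E, which is not an accepting state.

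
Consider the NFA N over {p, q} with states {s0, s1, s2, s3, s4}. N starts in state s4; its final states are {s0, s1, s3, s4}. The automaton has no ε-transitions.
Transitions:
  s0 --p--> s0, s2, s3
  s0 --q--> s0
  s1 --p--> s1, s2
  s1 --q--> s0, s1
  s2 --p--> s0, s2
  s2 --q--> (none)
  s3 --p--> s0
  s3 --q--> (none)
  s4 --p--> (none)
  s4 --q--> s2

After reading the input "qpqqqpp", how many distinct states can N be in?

Start: {s4}
read q: {s2}
read p: {s0, s2}
read q: {s0}
read q: {s0}
read q: {s0}
read p: {s0, s2, s3}
read p: {s0, s2, s3}
Final reachable set {s0, s2, s3} has 3 states.

3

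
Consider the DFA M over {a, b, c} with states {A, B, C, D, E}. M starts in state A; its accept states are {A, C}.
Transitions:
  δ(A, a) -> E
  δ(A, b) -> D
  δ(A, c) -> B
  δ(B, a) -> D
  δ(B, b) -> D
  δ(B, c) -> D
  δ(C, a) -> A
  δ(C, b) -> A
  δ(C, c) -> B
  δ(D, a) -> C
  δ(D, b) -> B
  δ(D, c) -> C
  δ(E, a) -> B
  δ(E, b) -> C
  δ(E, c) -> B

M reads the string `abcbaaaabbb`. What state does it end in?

D

A --a--> E
E --b--> C
C --c--> B
B --b--> D
D --a--> C
C --a--> A
A --a--> E
E --a--> B
B --b--> D
D --b--> B
B --b--> D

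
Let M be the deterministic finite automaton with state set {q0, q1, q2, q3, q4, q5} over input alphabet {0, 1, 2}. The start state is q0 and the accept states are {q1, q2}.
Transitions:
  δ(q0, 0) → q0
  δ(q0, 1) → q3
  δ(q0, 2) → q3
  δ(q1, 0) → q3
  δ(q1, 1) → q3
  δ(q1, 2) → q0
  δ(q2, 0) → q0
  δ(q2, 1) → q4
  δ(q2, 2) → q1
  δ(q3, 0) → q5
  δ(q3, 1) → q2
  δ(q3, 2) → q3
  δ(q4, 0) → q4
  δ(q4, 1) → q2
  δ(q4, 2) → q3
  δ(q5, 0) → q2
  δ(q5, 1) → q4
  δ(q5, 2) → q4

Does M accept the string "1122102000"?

q0 --1--> q3
q3 --1--> q2
q2 --2--> q1
q1 --2--> q0
q0 --1--> q3
q3 --0--> q5
q5 --2--> q4
q4 --0--> q4
q4 --0--> q4
q4 --0--> q4
End in state q4, which is not an accepting state.

rejected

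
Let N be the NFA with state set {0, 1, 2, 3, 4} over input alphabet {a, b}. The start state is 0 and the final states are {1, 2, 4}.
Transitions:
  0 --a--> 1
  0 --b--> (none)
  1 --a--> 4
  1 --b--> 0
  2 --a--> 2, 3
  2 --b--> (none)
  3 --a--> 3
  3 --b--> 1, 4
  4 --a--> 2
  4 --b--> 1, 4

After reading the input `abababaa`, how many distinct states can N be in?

Start: {0}
read a: {1}
read b: {0}
read a: {1}
read b: {0}
read a: {1}
read b: {0}
read a: {1}
read a: {4}
Final reachable set {4} has 1 state.

1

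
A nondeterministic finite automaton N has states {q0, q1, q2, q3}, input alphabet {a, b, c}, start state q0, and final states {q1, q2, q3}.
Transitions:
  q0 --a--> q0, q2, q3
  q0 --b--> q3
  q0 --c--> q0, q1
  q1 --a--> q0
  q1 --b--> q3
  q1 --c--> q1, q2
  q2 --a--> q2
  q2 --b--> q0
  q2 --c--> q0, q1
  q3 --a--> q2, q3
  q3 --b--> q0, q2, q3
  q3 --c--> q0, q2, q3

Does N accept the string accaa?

Start: {q0}
read a: {q0, q2, q3}
read c: {q0, q1, q2, q3}
read c: {q0, q1, q2, q3}
read a: {q0, q2, q3}
read a: {q0, q2, q3}
Reachable ∩ accepting = {q2, q3} — nonempty.

accepted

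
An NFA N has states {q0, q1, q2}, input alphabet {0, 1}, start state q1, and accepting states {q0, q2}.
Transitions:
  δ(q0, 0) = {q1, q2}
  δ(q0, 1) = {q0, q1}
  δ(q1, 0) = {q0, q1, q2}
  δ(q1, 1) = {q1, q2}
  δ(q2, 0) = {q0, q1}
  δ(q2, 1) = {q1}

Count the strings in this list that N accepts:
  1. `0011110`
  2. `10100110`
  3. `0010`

`0011110`: accepted
`10100110`: accepted
`0010`: accepted

3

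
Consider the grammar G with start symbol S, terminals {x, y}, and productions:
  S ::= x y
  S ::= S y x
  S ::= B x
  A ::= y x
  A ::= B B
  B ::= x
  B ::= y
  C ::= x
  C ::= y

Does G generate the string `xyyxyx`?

yes

S ⇒ Syx ⇒ Syxyx ⇒ xyyxyx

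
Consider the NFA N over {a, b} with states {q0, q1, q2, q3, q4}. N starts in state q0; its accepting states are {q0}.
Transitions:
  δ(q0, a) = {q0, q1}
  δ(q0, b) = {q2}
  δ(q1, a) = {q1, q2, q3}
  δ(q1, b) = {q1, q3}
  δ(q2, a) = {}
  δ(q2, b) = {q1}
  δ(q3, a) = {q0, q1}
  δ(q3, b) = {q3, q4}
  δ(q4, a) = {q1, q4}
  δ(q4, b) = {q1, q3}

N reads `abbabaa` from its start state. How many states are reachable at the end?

5

Start: {q0}
read a: {q0, q1}
read b: {q1, q2, q3}
read b: {q1, q3, q4}
read a: {q0, q1, q2, q3, q4}
read b: {q1, q2, q3, q4}
read a: {q0, q1, q2, q3, q4}
read a: {q0, q1, q2, q3, q4}
Final reachable set {q0, q1, q2, q3, q4} has 5 states.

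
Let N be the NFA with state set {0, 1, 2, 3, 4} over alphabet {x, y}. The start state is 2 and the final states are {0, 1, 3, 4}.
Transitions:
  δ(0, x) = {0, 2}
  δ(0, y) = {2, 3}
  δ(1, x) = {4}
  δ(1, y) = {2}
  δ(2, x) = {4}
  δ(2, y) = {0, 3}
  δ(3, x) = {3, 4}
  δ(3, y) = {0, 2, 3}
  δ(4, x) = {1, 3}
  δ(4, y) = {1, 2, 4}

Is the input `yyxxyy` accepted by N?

accepted

Start: {2}
read y: {0, 3}
read y: {0, 2, 3}
read x: {0, 2, 3, 4}
read x: {0, 1, 2, 3, 4}
read y: {0, 1, 2, 3, 4}
read y: {0, 1, 2, 3, 4}
Reachable ∩ accepting = {0, 1, 3, 4} — nonempty.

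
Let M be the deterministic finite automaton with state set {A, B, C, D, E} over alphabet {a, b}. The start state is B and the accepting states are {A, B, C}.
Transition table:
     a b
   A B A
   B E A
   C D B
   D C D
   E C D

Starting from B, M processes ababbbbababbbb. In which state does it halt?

B --a--> E
E --b--> D
D --a--> C
C --b--> B
B --b--> A
A --b--> A
A --b--> A
A --a--> B
B --b--> A
A --a--> B
B --b--> A
A --b--> A
A --b--> A
A --b--> A

A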